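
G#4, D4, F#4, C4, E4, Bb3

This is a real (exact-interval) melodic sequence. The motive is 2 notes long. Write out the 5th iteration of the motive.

C4 Gb3

With a 2-note motive the entries are G#4, F#4, E4, each down a 2nd from the previous.
Extending down a 2nd: D4 → C4.
From C4 the exact shape gives C4 Gb3.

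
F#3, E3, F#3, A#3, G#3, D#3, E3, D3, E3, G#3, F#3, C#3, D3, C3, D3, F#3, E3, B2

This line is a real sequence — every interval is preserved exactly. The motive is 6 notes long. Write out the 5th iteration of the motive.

Bb2 Ab2 Bb2 D3 C3 G2

Unit = 6 notes; the statements start on F#3, E3, D3, moving down a 2nd each time.
Carrying on: C3 → Bb2.
From Bb2 the exact shape gives Bb2 Ab2 Bb2 D3 C3 G2.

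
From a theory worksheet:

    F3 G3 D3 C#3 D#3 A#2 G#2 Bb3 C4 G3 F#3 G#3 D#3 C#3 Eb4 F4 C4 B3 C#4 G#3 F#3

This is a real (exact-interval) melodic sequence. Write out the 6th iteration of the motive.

Gb5 Ab5 Eb5 D5 E5 B4 A4

The 7-note cells begin on F3, Bb3, Eb4 — each up a 4th from the last.
Continuing the starts: Ab4 → Db5 → Gb5.
Statement 6 starts on Gb5 and keeps the same exact contour: Gb5 Ab5 Eb5 D5 E5 B4 A4.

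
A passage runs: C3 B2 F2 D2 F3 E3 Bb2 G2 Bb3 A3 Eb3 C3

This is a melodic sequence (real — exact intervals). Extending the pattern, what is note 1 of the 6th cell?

Db5

The unit is 4 notes. Position-1 pitches of the 3 shown cells: C3, F3, Bb3.
Extending up a 4th: Eb4 → Ab4 → Db5.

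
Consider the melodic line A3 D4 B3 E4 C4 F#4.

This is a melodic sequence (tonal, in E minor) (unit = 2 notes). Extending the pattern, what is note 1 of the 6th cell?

Grouping in 2s, the 1st note of each cell is A3, B3, C4.
Carrying that up a 2nd forward: D4 → E4 → F#4.

F#4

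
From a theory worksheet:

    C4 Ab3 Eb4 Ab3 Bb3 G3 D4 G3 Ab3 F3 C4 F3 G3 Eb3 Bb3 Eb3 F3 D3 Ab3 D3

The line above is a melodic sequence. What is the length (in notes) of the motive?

4

There are 20 notes; a 4-note unit gives 5 cells:
C4 Ab3 Eb4 Ab3 | Bb3 G3 D4 G3 | Ab3 F3 C4 F3 | G3 Eb3 Bb3 Eb3 | F3 D3 Ab3 D3
Every group is a transposition down a 2nd of the one before; no shorter unit works.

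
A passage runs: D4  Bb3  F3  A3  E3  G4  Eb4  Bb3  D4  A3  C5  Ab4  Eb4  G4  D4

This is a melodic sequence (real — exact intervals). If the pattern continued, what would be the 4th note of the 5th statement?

Grouping in 5s, the 4th note of each cell is A3, D4, G4.
Extending up a 4th: C5 → F5.

F5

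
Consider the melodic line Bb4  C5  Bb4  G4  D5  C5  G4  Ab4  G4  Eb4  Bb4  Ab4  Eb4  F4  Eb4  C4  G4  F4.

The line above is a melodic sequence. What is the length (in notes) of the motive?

6

18 notes total. Splitting into 3 groups of 6:
Bb4 C5 Bb4 G4 D5 C5 | G4 Ab4 G4 Eb4 Bb4 Ab4 | Eb4 F4 Eb4 C4 G4 F4
Every group is a transposition down a 3rd of the one before; no shorter unit works.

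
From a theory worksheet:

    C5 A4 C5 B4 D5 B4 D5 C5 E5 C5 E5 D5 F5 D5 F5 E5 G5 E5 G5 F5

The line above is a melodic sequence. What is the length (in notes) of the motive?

4

There are 20 notes; a 4-note unit gives 5 cells:
C5 A4 C5 B4 | D5 B4 D5 C5 | E5 C5 E5 D5 | F5 D5 F5 E5 | G5 E5 G5 F5
Each cell is the previous one up a 2nd — so the unit is 4 notes.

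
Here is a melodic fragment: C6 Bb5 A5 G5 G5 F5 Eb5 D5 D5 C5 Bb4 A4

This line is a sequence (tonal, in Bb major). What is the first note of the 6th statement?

Taking 4-note groups, the heads are C6, G5, D5: the pattern moves down a 4th.
Continuing: A4 → Eb4 → Bb3. Statement 6 starts on Bb3.

Bb3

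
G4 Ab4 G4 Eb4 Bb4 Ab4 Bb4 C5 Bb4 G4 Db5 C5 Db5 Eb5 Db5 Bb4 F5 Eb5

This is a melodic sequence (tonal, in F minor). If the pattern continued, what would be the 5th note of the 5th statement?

With 6-note cells, note 5 of each statement runs Bb4, Db5, F5.
Each moves up a 3rd. Continuing: Ab5 → C6.

C6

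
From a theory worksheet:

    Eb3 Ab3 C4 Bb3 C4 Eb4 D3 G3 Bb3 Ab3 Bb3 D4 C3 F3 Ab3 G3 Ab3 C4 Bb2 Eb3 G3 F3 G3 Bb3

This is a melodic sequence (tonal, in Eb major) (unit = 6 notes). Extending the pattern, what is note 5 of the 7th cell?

Grouping in 6s, the 5th note of each cell is C4, Bb3, Ab3, G3.
Each moves down a 2nd. Continuing: F3 → Eb3 → D3.

D3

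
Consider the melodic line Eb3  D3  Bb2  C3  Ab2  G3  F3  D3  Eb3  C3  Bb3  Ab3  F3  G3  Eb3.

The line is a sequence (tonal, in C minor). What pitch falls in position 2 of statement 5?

Grouping in 5s, the 2nd note of each cell is D3, F3, Ab3.
Extending up a 3rd: C4 → Eb4.

Eb4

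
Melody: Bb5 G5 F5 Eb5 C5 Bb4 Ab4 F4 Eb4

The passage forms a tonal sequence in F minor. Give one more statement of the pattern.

Taking 3-note groups, the heads are Bb5, Eb5, Ab4: the pattern moves down a 5th.
From Db4 the diatonic shape gives Db4 Bb3 Ab3.

Db4 Bb3 Ab3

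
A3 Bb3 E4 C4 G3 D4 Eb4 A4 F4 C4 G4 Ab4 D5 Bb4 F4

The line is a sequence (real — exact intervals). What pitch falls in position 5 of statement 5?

Eb5

The unit is 5 notes. Position-5 pitches of the 3 shown cells: G3, C4, F4.
Each moves up a 4th. Continuing: Bb4 → Eb5.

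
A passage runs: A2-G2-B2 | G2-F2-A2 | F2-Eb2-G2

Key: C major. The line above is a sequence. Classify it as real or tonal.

real

Each cell has the same semitone pattern (-2, 4) — intervals are preserved exactly.
And Eb2 lies outside C major, so the sequence is real rather than tonal.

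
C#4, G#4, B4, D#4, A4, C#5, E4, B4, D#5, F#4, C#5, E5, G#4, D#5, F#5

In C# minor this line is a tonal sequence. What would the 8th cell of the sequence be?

With a 3-note motive the entries are C#4, D#4, E4, F#4, G#4, each up a 2nd from the previous.
Carrying on: A4 → B4 → C#5.
So cell 8 is C#5 G#5 B5.

C#5 G#5 B5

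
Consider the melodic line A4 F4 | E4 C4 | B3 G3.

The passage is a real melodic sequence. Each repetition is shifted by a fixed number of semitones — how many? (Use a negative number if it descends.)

-5

Unit = 2 notes; the statements start on A4, E4, B3, moving down a 4th each time.
A4 to E4 spans -5 semitones.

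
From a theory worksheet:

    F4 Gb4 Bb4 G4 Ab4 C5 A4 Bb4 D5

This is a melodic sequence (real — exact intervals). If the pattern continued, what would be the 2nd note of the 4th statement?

Grouping in 3s, the 2nd note of each cell is Gb4, Ab4, Bb4.
One more up a 2nd gives C5.

C5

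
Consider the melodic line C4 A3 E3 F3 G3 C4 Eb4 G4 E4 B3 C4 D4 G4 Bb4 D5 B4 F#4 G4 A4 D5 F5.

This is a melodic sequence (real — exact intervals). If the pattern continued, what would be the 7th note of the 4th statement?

C6

With 7-note cells, note 7 of each statement runs Eb4, Bb4, F5.
One more up a 5th gives C6.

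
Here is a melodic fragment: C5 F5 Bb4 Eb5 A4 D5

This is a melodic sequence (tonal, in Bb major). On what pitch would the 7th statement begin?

D4

Unit = 2 notes; the statements start on C5, Bb4, A4, moving down a 2nd each time.
Extending the heads down a 2nd: G4 → F4 → Eb4 → D4.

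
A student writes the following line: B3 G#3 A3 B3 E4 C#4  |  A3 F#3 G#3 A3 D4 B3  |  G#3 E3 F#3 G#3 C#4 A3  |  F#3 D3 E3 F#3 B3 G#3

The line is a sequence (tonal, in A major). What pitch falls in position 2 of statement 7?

The unit is 6 notes. Position-2 pitches of the 4 shown cells: G#3, F#3, E3, D3.
Carrying that down a 2nd forward: C#3 → B2 → A2.

A2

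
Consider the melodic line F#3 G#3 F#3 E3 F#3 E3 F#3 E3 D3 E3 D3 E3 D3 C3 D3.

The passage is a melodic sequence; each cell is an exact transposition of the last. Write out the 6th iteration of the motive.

With a 5-note motive the entries are F#3, E3, D3, each down a 2nd from the previous.
Continuing the starts: C3 → Bb2 → Ab2.
From Ab2 the exact shape gives Ab2 Bb2 Ab2 Gb2 Ab2.

Ab2 Bb2 Ab2 Gb2 Ab2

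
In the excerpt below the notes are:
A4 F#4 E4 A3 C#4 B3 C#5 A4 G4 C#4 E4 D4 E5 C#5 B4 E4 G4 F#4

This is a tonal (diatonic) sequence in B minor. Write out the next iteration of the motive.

G5 E5 D5 G4 B4 A4

Taking 6-note groups, the heads are A4, C#5, E5: the pattern moves up a 3rd.
So cell 4 is G5 E5 D5 G4 B4 A4.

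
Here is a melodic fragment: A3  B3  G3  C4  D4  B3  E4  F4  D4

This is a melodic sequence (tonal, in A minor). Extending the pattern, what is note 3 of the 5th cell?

A4

Grouping in 3s, the 3rd note of each cell is G3, B3, D4.
Extending up a 3rd: F4 → A4.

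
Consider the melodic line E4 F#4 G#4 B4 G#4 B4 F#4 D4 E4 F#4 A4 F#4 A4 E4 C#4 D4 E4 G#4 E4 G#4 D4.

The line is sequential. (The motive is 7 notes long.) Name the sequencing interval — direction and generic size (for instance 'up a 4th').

With a 7-note motive the entries are E4, D4, C#4, each down a 2nd from the previous.
From E4 to D4: down a 2nd.

down a 2nd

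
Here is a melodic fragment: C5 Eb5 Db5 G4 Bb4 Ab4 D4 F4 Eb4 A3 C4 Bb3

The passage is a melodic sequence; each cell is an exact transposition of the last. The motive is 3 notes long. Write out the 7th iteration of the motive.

With a 3-note motive the entries are C5, G4, D4, A3, each down a 4th from the previous.
Extending down a 4th: E3 → B2 → F#2.
From F#2 the exact shape gives F#2 A2 G2.

F#2 A2 G2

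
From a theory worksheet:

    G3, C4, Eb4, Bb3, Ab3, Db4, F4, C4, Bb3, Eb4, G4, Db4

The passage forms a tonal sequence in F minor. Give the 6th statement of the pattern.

Eb4 Ab4 C5 G4

The 4-note cells begin on G3, Ab3, Bb3 — each up a 2nd from the last.
Carrying on: C4 → Db4 → Eb4.
So cell 6 is Eb4 Ab4 C5 G4.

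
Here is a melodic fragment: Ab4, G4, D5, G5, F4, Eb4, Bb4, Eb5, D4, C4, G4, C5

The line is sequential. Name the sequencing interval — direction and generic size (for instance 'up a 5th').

down a 3rd

Unit = 4 notes; the statements start on Ab4, F4, D4, moving down a 3rd each time.
Ab4 to F4 is down a 3rd.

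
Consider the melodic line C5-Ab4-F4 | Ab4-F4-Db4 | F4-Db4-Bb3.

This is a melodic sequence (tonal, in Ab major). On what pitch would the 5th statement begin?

The 3-note cells begin on C5, Ab4, F4 — each down a 3rd from the last.
Extending the heads down a 3rd: Db4 → Bb3.

Bb3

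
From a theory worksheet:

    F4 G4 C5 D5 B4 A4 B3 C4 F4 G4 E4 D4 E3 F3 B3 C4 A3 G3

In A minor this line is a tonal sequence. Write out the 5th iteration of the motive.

D2 E2 A2 B2 G2 F2

With a 6-note motive the entries are F4, B3, E3, each down a 5th from the previous.
Extending down a 5th: A2 → D2.
So cell 5 is D2 E2 A2 B2 G2 F2.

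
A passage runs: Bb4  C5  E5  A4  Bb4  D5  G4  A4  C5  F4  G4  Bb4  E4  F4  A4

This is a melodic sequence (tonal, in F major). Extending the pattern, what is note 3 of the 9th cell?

With 3-note cells, note 3 of each statement runs E5, D5, C5, Bb4, A4.
Carrying that down a 2nd forward: G4 → F4 → E4 → D4.

D4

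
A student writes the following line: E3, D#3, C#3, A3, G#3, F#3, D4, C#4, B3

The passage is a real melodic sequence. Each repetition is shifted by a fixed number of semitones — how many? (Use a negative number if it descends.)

5

Taking 3-note groups, the heads are E3, A3, D4: the pattern moves up a 4th.
E3→A3 is 57 − 52 = 5 semitones.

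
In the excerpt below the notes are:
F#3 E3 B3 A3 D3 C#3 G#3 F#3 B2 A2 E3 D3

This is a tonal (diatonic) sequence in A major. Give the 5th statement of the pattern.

E2 D2 A2 G#2

Unit = 4 notes; the statements start on F#3, D3, B2, moving down a 3rd each time.
Continuing the starts: G#2 → E2.
From E2 the diatonic shape gives E2 D2 A2 G#2.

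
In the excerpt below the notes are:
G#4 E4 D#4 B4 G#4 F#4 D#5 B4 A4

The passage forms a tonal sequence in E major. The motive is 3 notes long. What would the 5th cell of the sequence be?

A5 F#5 E5

Unit = 3 notes; the statements start on G#4, B4, D#5, moving up a 3rd each time.
Extending up a 3rd: F#5 → A5.
So cell 5 is A5 F#5 E5.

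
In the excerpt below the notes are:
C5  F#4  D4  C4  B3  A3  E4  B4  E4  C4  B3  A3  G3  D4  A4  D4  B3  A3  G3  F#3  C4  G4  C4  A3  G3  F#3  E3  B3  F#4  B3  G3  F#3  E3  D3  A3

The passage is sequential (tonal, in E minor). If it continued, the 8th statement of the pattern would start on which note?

C4

Taking 7-note groups, the heads are C5, B4, A4, G4, F#4: the pattern moves down a 2nd.
Continuing: E4 → D4 → C4. Statement 8 starts on C4.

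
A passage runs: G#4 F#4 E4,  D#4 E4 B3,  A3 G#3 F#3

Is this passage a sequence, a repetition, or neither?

Note 2 of cell 2 is E4; if this were a sequence it would be C#4. No unit length gives a consistent transposition pattern.

neither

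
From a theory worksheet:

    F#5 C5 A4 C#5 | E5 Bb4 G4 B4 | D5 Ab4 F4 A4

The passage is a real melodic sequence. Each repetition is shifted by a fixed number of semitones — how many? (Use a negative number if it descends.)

-2

Taking 4-note groups, the heads are F#5, E5, D5: the pattern moves down a 2nd.
F#5 to E5 spans -2 semitones.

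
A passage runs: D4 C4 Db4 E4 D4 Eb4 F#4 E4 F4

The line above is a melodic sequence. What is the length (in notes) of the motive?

3

Try groups of 3 (3 cells in 9 notes):
D4 C4 Db4 | E4 D4 Eb4 | F#4 E4 F4
Each cell is the previous one up a 2nd — so the unit is 3 notes.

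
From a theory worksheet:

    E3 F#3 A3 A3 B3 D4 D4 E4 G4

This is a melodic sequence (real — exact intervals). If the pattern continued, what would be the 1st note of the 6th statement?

F5

With 3-note cells, note 1 of each statement runs E3, A3, D4.
Carrying that up a 4th forward: G4 → C5 → F5.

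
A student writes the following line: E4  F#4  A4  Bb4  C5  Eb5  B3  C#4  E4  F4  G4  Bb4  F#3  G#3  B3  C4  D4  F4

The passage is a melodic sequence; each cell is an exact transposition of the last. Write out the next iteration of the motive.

The 6-note cells begin on E4, B3, F#3 — each down a 4th from the last.
Statement 4 starts on C#3 and keeps the same exact contour: C#3 D#3 F#3 G3 A3 C4.

C#3 D#3 F#3 G3 A3 C4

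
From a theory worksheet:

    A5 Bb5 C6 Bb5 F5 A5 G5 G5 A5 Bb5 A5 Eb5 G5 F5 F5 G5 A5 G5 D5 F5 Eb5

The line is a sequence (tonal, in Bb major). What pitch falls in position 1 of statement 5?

D5

Grouping in 7s, the 1st note of each cell is A5, G5, F5.
Extending down a 2nd: Eb5 → D5.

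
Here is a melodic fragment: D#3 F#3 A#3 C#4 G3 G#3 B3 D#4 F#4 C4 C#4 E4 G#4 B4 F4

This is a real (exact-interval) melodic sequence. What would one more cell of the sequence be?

F#4 A4 C#5 E5 Bb4

Taking 5-note groups, the heads are D#3, G#3, C#4: the pattern moves up a 4th.
So cell 4 is F#4 A4 C#5 E5 Bb4.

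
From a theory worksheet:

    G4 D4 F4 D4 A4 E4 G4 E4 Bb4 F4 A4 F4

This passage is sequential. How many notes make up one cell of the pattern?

There are 12 notes; a 4-note unit gives 3 cells:
G4 D4 F4 D4 | A4 E4 G4 E4 | Bb4 F4 A4 F4
Every group is a transposition up a 2nd of the one before; no shorter unit works.

4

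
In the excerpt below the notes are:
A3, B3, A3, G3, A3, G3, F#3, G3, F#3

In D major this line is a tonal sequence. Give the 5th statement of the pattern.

The 3-note cells begin on A3, G3, F#3 — each down a 2nd from the last.
Extending down a 2nd: E3 → D3.
So cell 5 is D3 E3 D3.

D3 E3 D3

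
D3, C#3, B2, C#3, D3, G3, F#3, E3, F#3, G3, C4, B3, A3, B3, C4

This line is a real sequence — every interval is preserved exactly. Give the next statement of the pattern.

F4 E4 D4 E4 F4

The 5-note cells begin on D3, G3, C4 — each up a 4th from the last.
Statement 4 starts on F4 and keeps the same exact contour: F4 E4 D4 E4 F4.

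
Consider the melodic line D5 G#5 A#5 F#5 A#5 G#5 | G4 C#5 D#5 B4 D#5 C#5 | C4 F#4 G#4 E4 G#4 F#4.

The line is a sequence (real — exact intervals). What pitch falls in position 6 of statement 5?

E3

Grouping in 6s, the 6th note of each cell is G#5, C#5, F#4.
Carrying that down a 5th forward: B3 → E3.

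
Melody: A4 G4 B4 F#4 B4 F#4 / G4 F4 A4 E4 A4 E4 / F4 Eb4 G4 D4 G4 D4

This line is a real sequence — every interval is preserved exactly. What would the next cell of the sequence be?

Eb4 Db4 F4 C4 F4 C4

With a 6-note motive the entries are A4, G4, F4, each down a 2nd from the previous.
From Eb4 the exact shape gives Eb4 Db4 F4 C4 F4 C4.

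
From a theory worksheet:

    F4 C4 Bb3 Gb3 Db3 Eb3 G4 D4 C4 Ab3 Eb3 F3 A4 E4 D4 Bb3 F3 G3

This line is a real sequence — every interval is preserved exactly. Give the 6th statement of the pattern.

D#5 A#4 G#4 E4 B3 C#4

With a 6-note motive the entries are F4, G4, A4, each up a 2nd from the previous.
Extending up a 2nd: B4 → C#5 → D#5.
Statement 6 starts on D#5 and keeps the same exact contour: D#5 A#4 G#4 E4 B3 C#4.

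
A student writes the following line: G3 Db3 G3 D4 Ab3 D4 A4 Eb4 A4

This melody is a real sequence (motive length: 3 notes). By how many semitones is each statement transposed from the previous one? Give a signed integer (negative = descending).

7

Unit = 3 notes; the statements start on G3, D4, A4, moving up a 5th each time.
Counting half-steps from G3 to D4: 7.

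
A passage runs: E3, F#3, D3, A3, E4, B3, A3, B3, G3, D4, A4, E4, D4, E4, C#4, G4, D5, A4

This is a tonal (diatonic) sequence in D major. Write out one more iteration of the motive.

Taking 6-note groups, the heads are E3, A3, D4: the pattern moves up a 4th.
So cell 4 is G4 A4 F#4 C#5 G5 D5.

G4 A4 F#4 C#5 G5 D5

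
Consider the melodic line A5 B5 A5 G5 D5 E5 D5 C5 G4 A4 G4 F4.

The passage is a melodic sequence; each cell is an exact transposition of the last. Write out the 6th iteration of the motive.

Bb2 C3 Bb2 Ab2

Taking 4-note groups, the heads are A5, D5, G4: the pattern moves down a 5th.
Carrying on: C4 → F3 → Bb2.
From Bb2 the exact shape gives Bb2 C3 Bb2 Ab2.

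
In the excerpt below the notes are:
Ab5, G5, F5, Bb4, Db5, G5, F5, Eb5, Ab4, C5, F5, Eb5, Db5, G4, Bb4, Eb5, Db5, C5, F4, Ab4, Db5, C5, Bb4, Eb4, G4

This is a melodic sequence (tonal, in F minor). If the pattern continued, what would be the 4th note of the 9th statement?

Grouping in 5s, the 4th note of each cell is Bb4, Ab4, G4, F4, Eb4.
Extending down a 2nd: Db4 → C4 → Bb3 → Ab3.

Ab3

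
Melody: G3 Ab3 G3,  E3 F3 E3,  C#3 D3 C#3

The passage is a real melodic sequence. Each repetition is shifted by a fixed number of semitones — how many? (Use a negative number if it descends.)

-3

Unit = 3 notes; the statements start on G3, E3, C#3, moving down a 3rd each time.
G3→E3 is 52 − 55 = -3 semitones.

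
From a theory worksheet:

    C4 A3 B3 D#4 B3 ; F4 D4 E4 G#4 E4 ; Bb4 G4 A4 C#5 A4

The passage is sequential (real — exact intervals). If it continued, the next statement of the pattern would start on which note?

Eb5

Unit = 5 notes; the statements start on C4, F4, Bb4, moving up a 4th each time.
One more step up a 4th gives Eb5.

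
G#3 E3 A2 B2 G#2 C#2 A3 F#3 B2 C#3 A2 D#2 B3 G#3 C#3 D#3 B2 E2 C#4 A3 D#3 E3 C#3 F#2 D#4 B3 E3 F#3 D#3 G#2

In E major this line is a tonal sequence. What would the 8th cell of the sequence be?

G#4 E4 A3 B3 G#3 C#3

The 6-note cells begin on G#3, A3, B3, C#4, D#4 — each up a 2nd from the last.
Continuing the starts: E4 → F#4 → G#4.
From G#4 the diatonic shape gives G#4 E4 A3 B3 G#3 C#3.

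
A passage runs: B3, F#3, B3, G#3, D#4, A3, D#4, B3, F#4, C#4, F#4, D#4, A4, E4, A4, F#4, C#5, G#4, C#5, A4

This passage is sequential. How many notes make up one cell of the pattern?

20 notes total. Splitting into 5 groups of 4:
B3 F#3 B3 G#3 | D#4 A3 D#4 B3 | F#4 C#4 F#4 D#4 | A4 E4 A4 F#4 | C#5 G#4 C#5 A4
That's a consistent up a 3rd shift per cell, and no other grouping gives one.

4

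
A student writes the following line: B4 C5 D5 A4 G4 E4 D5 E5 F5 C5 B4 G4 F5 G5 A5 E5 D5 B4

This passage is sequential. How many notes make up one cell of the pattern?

6

Try groups of 6 (3 cells in 18 notes):
B4 C5 D5 A4 G4 E4 | D5 E5 F5 C5 B4 G4 | F5 G5 A5 E5 D5 B4
That's a consistent up a 3rd shift per cell, and no other grouping gives one.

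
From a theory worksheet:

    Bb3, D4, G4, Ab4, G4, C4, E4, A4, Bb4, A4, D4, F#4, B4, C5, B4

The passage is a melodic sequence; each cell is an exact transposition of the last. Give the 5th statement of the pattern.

F#4 A#4 D#5 E5 D#5

Taking 5-note groups, the heads are Bb3, C4, D4: the pattern moves up a 2nd.
Carrying on: E4 → F#4.
So cell 5 is F#4 A#4 D#5 E5 D#5.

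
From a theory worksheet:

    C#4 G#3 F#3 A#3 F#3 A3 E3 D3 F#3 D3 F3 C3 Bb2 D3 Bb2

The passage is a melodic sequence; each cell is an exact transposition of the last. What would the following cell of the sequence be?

Taking 5-note groups, the heads are C#4, A3, F3: the pattern moves down a 3rd.
From Db3 the exact shape gives Db3 Ab2 Gb2 Bb2 Gb2.

Db3 Ab2 Gb2 Bb2 Gb2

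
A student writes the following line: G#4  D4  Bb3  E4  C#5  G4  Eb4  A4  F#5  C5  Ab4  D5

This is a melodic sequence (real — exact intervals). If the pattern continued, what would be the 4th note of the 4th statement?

G5

The unit is 4 notes. Position-4 pitches of the 3 shown cells: E4, A4, D5.
From D5, up a 4th gives G5.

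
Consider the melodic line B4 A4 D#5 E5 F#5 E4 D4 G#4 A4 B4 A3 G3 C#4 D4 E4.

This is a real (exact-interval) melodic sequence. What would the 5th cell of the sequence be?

Unit = 5 notes; the statements start on B4, E4, A3, moving down a 5th each time.
Continuing the starts: D3 → G2.
So cell 5 is G2 F2 B2 C3 D3.

G2 F2 B2 C3 D3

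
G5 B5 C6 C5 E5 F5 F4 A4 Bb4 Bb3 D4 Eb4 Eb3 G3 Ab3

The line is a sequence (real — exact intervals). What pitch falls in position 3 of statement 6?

With 3-note cells, note 3 of each statement runs C6, F5, Bb4, Eb4, Ab3.
One more down a 5th gives Db3.

Db3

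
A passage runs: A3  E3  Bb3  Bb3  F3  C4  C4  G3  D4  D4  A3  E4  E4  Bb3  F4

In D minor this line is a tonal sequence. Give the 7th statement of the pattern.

G4 D4 A4

Unit = 3 notes; the statements start on A3, Bb3, C4, D4, E4, moving up a 2nd each time.
Continuing the starts: F4 → G4.
From G4 the diatonic shape gives G4 D4 A4.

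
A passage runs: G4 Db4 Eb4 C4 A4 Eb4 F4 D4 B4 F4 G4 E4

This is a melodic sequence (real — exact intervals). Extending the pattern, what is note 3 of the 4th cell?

A4

With 4-note cells, note 3 of each statement runs Eb4, F4, G4.
From G4, up a 2nd gives A4.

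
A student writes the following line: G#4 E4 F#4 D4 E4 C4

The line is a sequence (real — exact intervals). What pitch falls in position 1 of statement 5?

The unit is 2 notes. Position-1 pitches of the 3 shown cells: G#4, F#4, E4.
Extending down a 2nd: D4 → C4.

C4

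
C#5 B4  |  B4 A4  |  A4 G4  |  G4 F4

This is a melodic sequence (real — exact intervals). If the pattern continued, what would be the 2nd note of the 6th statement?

Db4

Grouping in 2s, the 2nd note of each cell is B4, A4, G4, F4.
Each moves down a 2nd. Continuing: Eb4 → Db4.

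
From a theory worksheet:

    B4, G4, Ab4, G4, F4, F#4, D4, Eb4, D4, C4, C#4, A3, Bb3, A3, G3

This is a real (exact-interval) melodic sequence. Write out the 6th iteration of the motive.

Taking 5-note groups, the heads are B4, F#4, C#4: the pattern moves down a 4th.
Continuing the starts: G#3 → D#3 → A#2.
Statement 6 starts on A#2 and keeps the same exact contour: A#2 F#2 G2 F#2 E2.

A#2 F#2 G2 F#2 E2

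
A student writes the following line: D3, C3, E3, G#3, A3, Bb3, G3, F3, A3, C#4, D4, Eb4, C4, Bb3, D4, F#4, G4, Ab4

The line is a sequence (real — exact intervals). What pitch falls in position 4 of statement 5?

E5

The unit is 6 notes. Position-4 pitches of the 3 shown cells: G#3, C#4, F#4.
Each moves up a 4th. Continuing: B4 → E5.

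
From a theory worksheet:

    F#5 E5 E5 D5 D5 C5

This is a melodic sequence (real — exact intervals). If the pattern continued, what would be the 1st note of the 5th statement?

With 2-note cells, note 1 of each statement runs F#5, E5, D5.
Carrying that down a 2nd forward: C5 → Bb4.

Bb4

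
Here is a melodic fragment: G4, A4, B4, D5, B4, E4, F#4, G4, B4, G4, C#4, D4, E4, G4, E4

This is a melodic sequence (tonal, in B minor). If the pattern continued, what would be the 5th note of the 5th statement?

With 5-note cells, note 5 of each statement runs B4, G4, E4.
Each moves down a 3rd. Continuing: C#4 → A3.

A3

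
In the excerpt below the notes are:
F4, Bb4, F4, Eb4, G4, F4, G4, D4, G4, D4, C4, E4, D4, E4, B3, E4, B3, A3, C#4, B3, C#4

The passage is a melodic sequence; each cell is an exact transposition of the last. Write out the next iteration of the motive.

The 7-note cells begin on F4, D4, B3 — each down a 3rd from the last.
Statement 4 starts on G#3 and keeps the same exact contour: G#3 C#4 G#3 F#3 A#3 G#3 A#3.

G#3 C#4 G#3 F#3 A#3 G#3 A#3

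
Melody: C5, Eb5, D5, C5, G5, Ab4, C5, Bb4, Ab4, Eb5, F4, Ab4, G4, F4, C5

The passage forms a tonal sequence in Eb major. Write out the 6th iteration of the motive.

G3 Bb3 Ab3 G3 D4

Unit = 5 notes; the statements start on C5, Ab4, F4, moving down a 3rd each time.
Carrying on: D4 → Bb3 → G3.
So cell 6 is G3 Bb3 Ab3 G3 D4.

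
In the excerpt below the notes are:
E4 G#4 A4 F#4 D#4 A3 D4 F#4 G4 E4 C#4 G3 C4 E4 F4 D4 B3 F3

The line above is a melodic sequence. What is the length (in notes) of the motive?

There are 18 notes; a 6-note unit gives 3 cells:
E4 G#4 A4 F#4 D#4 A3 | D4 F#4 G4 E4 C#4 G3 | C4 E4 F4 D4 B3 F3
That's a consistent down a 2nd shift per cell, and no other grouping gives one.

6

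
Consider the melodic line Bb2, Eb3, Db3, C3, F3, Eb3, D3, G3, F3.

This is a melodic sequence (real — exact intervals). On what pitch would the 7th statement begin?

A#3

Unit = 3 notes; the statements start on Bb2, C3, D3, moving up a 2nd each time.
Extending the heads up a 2nd: E3 → F#3 → G#3 → A#3.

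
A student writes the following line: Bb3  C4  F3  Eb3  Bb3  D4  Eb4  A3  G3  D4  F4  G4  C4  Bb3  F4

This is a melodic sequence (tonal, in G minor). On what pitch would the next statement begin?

The 5-note cells begin on Bb3, D4, F4 — each up a 3rd from the last.
The next head, up a 3rd from F4, is A4.

A4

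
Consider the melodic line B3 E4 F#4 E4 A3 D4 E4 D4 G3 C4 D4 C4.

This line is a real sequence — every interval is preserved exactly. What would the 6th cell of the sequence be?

Db3 Gb3 Ab3 Gb3

Taking 4-note groups, the heads are B3, A3, G3: the pattern moves down a 2nd.
Extending down a 2nd: F3 → Eb3 → Db3.
From Db3 the exact shape gives Db3 Gb3 Ab3 Gb3.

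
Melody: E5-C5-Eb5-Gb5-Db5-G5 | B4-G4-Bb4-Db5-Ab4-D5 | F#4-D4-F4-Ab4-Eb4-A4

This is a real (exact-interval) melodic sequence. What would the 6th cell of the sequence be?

D#3 B2 D3 F3 C3 F#3

With a 6-note motive the entries are E5, B4, F#4, each down a 4th from the previous.
Carrying on: C#4 → G#3 → D#3.
So cell 6 is D#3 B2 D3 F3 C3 F#3.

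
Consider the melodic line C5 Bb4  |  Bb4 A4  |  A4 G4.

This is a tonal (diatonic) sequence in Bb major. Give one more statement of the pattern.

G4 F4

The 2-note cells begin on C5, Bb4, A4 — each down a 2nd from the last.
Statement 4 starts on G4 and keeps the same diatonic contour: G4 F4.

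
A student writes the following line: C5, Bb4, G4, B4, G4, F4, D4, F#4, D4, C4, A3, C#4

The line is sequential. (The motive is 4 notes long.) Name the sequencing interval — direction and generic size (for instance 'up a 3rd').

down a 4th

The 4-note cells begin on C5, G4, D4 — each down a 4th from the last.
C5 to G4 is down a 4th.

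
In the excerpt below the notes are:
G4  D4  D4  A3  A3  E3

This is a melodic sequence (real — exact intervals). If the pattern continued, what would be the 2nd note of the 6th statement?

The unit is 2 notes. Position-2 pitches of the 3 shown cells: D4, A3, E3.
Each moves down a 4th. Continuing: B2 → F#2 → C#2.

C#2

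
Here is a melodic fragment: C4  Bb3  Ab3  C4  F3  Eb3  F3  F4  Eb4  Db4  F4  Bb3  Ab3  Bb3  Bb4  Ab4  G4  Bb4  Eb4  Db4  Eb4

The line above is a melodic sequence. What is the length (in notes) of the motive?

21 notes total. Splitting into 3 groups of 7:
C4 Bb3 Ab3 C4 F3 Eb3 F3 | F4 Eb4 Db4 F4 Bb3 Ab3 Bb3 | Bb4 Ab4 G4 Bb4 Eb4 Db4 Eb4
Every group is a transposition up a 4th of the one before; no shorter unit works.

7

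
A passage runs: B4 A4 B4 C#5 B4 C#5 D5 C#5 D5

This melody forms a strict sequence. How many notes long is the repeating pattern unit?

3

Try groups of 3 (3 cells in 9 notes):
B4 A4 B4 | C#5 B4 C#5 | D5 C#5 D5
Each cell is the previous one up a 2nd — so the unit is 3 notes.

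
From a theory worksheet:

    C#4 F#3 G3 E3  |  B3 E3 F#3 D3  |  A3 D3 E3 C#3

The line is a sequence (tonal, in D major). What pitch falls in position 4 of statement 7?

F#2

Grouping in 4s, the 4th note of each cell is E3, D3, C#3.
Carrying that down a 2nd forward: B2 → A2 → G2 → F#2.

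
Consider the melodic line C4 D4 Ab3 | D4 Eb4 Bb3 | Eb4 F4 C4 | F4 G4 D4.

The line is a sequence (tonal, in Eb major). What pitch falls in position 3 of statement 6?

F4

With 3-note cells, note 3 of each statement runs Ab3, Bb3, C4, D4.
Extending up a 2nd: Eb4 → F4.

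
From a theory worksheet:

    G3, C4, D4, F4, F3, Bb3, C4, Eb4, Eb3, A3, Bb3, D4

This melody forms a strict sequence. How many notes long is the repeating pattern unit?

Try groups of 4 (3 cells in 12 notes):
G3 C4 D4 F4 | F3 Bb3 C4 Eb4 | Eb3 A3 Bb3 D4
Every group is a transposition down a 2nd of the one before; no shorter unit works.

4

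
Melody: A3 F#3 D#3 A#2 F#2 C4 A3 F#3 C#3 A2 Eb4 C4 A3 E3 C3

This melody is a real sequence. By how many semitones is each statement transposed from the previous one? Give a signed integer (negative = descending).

3

Taking 5-note groups, the heads are A3, C4, Eb4: the pattern moves up a 3rd.
A3→C4 is 60 − 57 = 3 semitones.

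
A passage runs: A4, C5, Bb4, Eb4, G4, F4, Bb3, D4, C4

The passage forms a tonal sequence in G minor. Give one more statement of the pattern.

F3 A3 G3

With a 3-note motive the entries are A4, Eb4, Bb3, each down a 4th from the previous.
Statement 4 starts on F3 and keeps the same diatonic contour: F3 A3 G3.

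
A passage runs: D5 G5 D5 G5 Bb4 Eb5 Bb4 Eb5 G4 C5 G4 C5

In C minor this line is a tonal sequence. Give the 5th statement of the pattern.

The 4-note cells begin on D5, Bb4, G4 — each down a 3rd from the last.
Carrying on: Eb4 → C4.
Statement 5 starts on C4 and keeps the same diatonic contour: C4 F4 C4 F4.

C4 F4 C4 F4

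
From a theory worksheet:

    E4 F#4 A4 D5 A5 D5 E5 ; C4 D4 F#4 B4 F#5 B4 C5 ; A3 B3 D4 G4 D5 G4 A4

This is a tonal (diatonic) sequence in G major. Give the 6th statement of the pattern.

B2 C3 E3 A3 E4 A3 B3

With a 7-note motive the entries are E4, C4, A3, each down a 3rd from the previous.
Continuing the starts: F#3 → D3 → B2.
So cell 6 is B2 C3 E3 A3 E4 A3 B3.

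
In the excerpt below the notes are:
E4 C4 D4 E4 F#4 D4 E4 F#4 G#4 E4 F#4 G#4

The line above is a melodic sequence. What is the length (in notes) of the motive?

4

12 notes total. Splitting into 3 groups of 4:
E4 C4 D4 E4 | F#4 D4 E4 F#4 | G#4 E4 F#4 G#4
Every group is a transposition up a 2nd of the one before; no shorter unit works.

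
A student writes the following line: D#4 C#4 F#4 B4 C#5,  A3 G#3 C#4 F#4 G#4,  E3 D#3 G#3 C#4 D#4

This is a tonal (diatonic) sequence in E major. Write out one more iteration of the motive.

With a 5-note motive the entries are D#4, A3, E3, each down a 4th from the previous.
Statement 4 starts on B2 and keeps the same diatonic contour: B2 A2 D#3 G#3 A3.

B2 A2 D#3 G#3 A3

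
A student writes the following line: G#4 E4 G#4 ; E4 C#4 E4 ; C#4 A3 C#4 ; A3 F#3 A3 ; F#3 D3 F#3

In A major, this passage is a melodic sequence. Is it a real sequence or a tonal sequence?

Every note is diatonic to A major.
Cell 1 has -4 semitones from note 1 to 2, but cell 2 has -3 — the interval quality changes while the contour stays the same, which is the hallmark of a tonal sequence.

tonal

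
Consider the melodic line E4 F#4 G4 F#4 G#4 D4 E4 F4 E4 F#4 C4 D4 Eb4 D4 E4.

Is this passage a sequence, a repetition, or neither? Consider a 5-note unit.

Each 5-note cell is the previous one transposed down a 2nd.

sequence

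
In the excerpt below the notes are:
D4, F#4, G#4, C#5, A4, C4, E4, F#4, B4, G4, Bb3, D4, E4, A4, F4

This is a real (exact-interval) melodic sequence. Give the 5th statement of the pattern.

With a 5-note motive the entries are D4, C4, Bb3, each down a 2nd from the previous.
Continuing the starts: Ab3 → Gb3.
From Gb3 the exact shape gives Gb3 Bb3 C4 F4 Db4.

Gb3 Bb3 C4 F4 Db4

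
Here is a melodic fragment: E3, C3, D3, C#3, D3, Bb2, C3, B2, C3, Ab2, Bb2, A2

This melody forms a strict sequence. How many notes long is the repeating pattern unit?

There are 12 notes; a 4-note unit gives 3 cells:
E3 C3 D3 C#3 | D3 Bb2 C3 B2 | C3 Ab2 Bb2 A2
That's a consistent down a 2nd shift per cell, and no other grouping gives one.

4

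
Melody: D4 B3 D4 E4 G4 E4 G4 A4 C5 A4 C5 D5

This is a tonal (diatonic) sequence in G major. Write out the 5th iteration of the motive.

With a 4-note motive the entries are D4, G4, C5, each up a 4th from the previous.
Extending up a 4th: F#5 → B5.
So cell 5 is B5 G5 B5 C6.

B5 G5 B5 C6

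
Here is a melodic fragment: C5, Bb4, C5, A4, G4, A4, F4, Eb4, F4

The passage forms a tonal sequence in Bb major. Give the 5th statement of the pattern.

Taking 3-note groups, the heads are C5, A4, F4: the pattern moves down a 3rd.
Continuing the starts: D4 → Bb3.
From Bb3 the diatonic shape gives Bb3 A3 Bb3.

Bb3 A3 Bb3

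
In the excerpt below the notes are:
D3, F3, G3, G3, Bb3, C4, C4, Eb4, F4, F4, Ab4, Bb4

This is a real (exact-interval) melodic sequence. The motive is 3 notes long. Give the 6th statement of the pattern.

The 3-note cells begin on D3, G3, C4, F4 — each up a 4th from the last.
Continuing the starts: Bb4 → Eb5.
From Eb5 the exact shape gives Eb5 Gb5 Ab5.

Eb5 Gb5 Ab5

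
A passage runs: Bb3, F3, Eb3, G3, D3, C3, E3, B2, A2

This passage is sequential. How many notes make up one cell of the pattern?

3

9 notes total. Splitting into 3 groups of 3:
Bb3 F3 Eb3 | G3 D3 C3 | E3 B2 A2
Each cell is the previous one down a 3rd — so the unit is 3 notes.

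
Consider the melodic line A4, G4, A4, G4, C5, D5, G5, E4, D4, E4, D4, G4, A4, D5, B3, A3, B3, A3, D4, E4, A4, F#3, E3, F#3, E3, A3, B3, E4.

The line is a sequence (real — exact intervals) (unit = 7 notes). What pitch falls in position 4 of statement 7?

Grouping in 7s, the 4th note of each cell is G4, D4, A3, E3.
Extending down a 4th: B2 → F#2 → C#2.

C#2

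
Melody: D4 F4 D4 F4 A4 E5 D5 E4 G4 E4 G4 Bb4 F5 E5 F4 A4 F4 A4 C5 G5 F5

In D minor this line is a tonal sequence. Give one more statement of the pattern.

The 7-note cells begin on D4, E4, F4 — each up a 2nd from the last.
So cell 4 is G4 Bb4 G4 Bb4 D5 A5 G5.

G4 Bb4 G4 Bb4 D5 A5 G5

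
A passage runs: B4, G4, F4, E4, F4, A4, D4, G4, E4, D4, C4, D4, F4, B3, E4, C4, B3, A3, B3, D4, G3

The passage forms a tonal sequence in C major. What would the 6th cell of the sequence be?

F3 D3 C3 B2 C3 E3 A2

With a 7-note motive the entries are B4, G4, E4, each down a 3rd from the previous.
Extending down a 3rd: C4 → A3 → F3.
So cell 6 is F3 D3 C3 B2 C3 E3 A2.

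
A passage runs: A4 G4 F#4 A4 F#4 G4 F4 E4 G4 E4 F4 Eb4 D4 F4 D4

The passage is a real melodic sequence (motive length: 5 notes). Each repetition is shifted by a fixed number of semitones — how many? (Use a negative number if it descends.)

The 5-note cells begin on A4, G4, F4 — each down a 2nd from the last.
A4→G4 is 67 − 69 = -2 semitones.

-2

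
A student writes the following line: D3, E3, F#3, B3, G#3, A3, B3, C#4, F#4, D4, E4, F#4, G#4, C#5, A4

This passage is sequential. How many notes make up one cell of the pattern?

15 notes total. Splitting into 3 groups of 5:
D3 E3 F#3 B3 G#3 | A3 B3 C#4 F#4 D4 | E4 F#4 G#4 C#5 A4
Each cell is the previous one up a 5th — so the unit is 5 notes.

5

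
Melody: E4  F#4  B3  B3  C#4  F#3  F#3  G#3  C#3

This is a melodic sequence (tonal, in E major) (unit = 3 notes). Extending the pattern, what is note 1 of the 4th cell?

Grouping in 3s, the 1st note of each cell is E4, B3, F#3.
Each moves down a 4th; the next is C#3.

C#3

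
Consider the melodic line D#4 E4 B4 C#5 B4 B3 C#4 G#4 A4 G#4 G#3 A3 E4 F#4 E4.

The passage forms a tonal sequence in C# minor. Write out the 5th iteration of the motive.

C#3 D#3 A3 B3 A3

Taking 5-note groups, the heads are D#4, B3, G#3: the pattern moves down a 3rd.
Extending down a 3rd: E3 → C#3.
So cell 5 is C#3 D#3 A3 B3 A3.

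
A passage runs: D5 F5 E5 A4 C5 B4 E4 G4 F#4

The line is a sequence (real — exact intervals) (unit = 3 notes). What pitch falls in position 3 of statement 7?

Grouping in 3s, the 3rd note of each cell is E5, B4, F#4.
Carrying that down a 4th forward: C#4 → G#3 → D#3 → A#2.

A#2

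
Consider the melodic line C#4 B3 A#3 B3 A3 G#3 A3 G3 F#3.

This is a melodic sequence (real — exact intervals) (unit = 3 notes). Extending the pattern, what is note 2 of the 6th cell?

Grouping in 3s, the 2nd note of each cell is B3, A3, G3.
Each moves down a 2nd. Continuing: F3 → Eb3 → Db3.

Db3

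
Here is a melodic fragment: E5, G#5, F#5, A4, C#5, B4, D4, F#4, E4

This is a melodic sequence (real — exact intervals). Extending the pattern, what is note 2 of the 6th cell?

The unit is 3 notes. Position-2 pitches of the 3 shown cells: G#5, C#5, F#4.
Extending down a 5th: B3 → E3 → A2.

A2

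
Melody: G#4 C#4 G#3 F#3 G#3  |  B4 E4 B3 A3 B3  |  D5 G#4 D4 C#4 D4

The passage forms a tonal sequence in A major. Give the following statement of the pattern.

Unit = 5 notes; the statements start on G#4, B4, D5, moving up a 3rd each time.
From F#5 the diatonic shape gives F#5 B4 F#4 E4 F#4.

F#5 B4 F#4 E4 F#4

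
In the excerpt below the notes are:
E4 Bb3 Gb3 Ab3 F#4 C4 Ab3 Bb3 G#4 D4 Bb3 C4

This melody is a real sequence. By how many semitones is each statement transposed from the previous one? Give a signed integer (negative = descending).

Unit = 4 notes; the statements start on E4, F#4, G#4, moving up a 2nd each time.
E4 to F#4 spans +2 semitones.

2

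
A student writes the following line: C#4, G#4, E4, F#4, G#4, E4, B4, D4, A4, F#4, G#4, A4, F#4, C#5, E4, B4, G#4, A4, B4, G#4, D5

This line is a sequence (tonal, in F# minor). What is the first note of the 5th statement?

G#4

Unit = 7 notes; the statements start on C#4, D4, E4, moving up a 2nd each time.
Continuing: F#4 → G#4. Statement 5 starts on G#4.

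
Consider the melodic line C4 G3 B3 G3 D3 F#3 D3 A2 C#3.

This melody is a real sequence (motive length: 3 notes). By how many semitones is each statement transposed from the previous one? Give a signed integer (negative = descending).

The 3-note cells begin on C4, G3, D3 — each down a 4th from the last.
C4→G3 is 55 − 60 = -5 semitones.

-5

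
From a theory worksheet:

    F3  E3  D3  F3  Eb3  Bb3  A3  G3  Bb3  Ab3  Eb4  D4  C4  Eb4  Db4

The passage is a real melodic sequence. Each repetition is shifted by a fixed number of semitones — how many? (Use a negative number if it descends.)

5

With a 5-note motive the entries are F3, Bb3, Eb4, each up a 4th from the previous.
F3→Bb3 is 58 − 53 = 5 semitones.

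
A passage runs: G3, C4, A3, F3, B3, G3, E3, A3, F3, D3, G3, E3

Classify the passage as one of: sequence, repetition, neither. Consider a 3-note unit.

Each 3-note cell is the previous one transposed down a 2nd.

sequence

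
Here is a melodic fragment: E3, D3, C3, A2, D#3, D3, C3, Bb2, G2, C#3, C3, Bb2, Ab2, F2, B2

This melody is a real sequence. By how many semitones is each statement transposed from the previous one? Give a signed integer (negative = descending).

-2

Taking 5-note groups, the heads are E3, D3, C3: the pattern moves down a 2nd.
E3→D3 is 50 − 52 = -2 semitones.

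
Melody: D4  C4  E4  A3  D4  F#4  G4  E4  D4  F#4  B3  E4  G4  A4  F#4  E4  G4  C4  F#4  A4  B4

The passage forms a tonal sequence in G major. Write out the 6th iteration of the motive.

B4 A4 C5 F#4 B4 D5 E5

With a 7-note motive the entries are D4, E4, F#4, each up a 2nd from the previous.
Carrying on: G4 → A4 → B4.
Statement 6 starts on B4 and keeps the same diatonic contour: B4 A4 C5 F#4 B4 D5 E5.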